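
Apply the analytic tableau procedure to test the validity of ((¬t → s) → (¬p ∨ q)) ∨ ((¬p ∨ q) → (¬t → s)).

Valid

Assume the negation and expand:
Initial set: {¬(((¬t → s) → (¬p ∨ q)) ∨ ((¬p ∨ q) → (¬t → s)))}.
¬(((¬t → s) → (¬p ∨ q)) ∨ ((¬p ∨ q) → (¬t → s))): α-rule — add ¬((¬t → s) → (¬p ∨ q)), ¬((¬p ∨ q) → (¬t → s)).
¬((¬t → s) → (¬p ∨ q)): α-rule — add (¬t → s), ¬(¬p ∨ q).
¬((¬p ∨ q) → (¬t → s)): α-rule — add (¬p ∨ q), ¬(¬t → s).
¬(¬p ∨ q): α-rule — add ¬¬p, ¬q.
¬(¬t → s): α-rule — add ¬t, ¬s.
(¬t → s): β-rule — branch into ¬¬t  //  s.
  branch 1 (add ¬¬t):
    × closes — contains both t and ¬t.
  branch 2 (add s):
    × closes — contains both s and ¬s.
All 2 branches close.
Every branch closed, so the negation is unsatisfiable and the formula is valid.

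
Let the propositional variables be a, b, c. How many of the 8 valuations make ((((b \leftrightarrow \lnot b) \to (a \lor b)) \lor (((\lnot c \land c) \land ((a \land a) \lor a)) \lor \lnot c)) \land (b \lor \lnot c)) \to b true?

Initial set: {(((((b \leftrightarrow \lnot b) \to (a \lor b)) \lor (((\lnot c \land c) \land ((a \land a) \lor a)) \lor \lnot c)) \land (b \lor \lnot c)) \to b)}.
(((((b \leftrightarrow \lnot b) \to (a \lor b)) \lor (((\lnot c \land c) \land ((a \land a) \lor a)) \lor \lnot c)) \land (b \lor \lnot c)) \to b): β-rule — branch into \lnot ((((b \leftrightarrow \lnot b) \to (a \lor b)) \lor (((\lnot c \land c) \land ((a \land a) \lor a)) \lor \lnot c)) \land (b \lor \lnot c))  //  b.
  branch 1 (add \lnot ((((b \leftrightarrow \lnot b) \to (a \lor b)) \lor (((\lnot c \land c) \land ((a \land a) \lor a)) \lor \lnot c)) \land (b \lor \lnot c))):
    \lnot ((((b \leftrightarrow \lnot b) \to (a \lor b)) \lor (((\lnot c \land c) \land ((a \land a) \lor a)) \lor \lnot c)) \land (b \lor \lnot c)): β-rule — branch into \lnot (((b \leftrightarrow \lnot b) \to (a \lor b)) \lor (((\lnot c \land c) \land ((a \land a) \lor a)) \lor \lnot c))  //  \lnot (b \lor \lnot c).
      branch 1.1 (add \lnot (((b \leftrightarrow \lnot b) \to (a \lor b)) \lor (((\lnot c \land c) \land ((a \land a) \lor a)) \lor \lnot c))):
        \lnot (((b \leftrightarrow \lnot b) \to (a \lor b)) \lor (((\lnot c \land c) \land ((a \land a) \lor a)) \lor \lnot c)): α-rule — add \lnot ((b \leftrightarrow \lnot b) \to (a \lor b)), \lnot (((\lnot c \land c) \land ((a \land a) \lor a)) \lor \lnot c).
        \lnot ((b \leftrightarrow \lnot b) \to (a \lor b)): α-rule — add (b \leftrightarrow \lnot b), \lnot (a \lor b).
        \lnot (((\lnot c \land c) \land ((a \land a) \lor a)) \lor \lnot c): α-rule — add \lnot ((\lnot c \land c) \land ((a \land a) \lor a)), \lnot \lnot c.
        \lnot (a \lor b): α-rule — add \lnot a, \lnot b.
        (b \leftrightarrow \lnot b): β-rule — branch into b, \lnot b  //  \lnot b, \lnot \lnot b.
          branch 1.1.1 (add b, \lnot b):
            × closes — contains both b and \lnot b.
          branch 1.1.2 (add \lnot b, \lnot \lnot b):
            × closes — contains both b and \lnot b.
      branch 1.2 (add \lnot (b \lor \lnot c)):
        \lnot (b \lor \lnot c): α-rule — add \lnot b, \lnot \lnot c.
        ○ open, literals {b=0, c=1}.
  branch 2 (add b):
    ○ open, literals {b=1}.
2 branches closed, 2 open.
Each open branch fixes some atoms; the unmentioned ones are free. Counting distinct full assignments: branch {b=0, c=1} (a) contributes 2 new; branch {b=1} (a, c) contributes 4 new. Total: 6.

6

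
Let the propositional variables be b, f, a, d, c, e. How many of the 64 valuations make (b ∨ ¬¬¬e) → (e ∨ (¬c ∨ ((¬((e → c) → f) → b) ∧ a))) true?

54

Initial set: {((b ∨ ¬¬¬e) → (e ∨ (¬c ∨ ((¬((e → c) → f) → b) ∧ a))))}.
((b ∨ ¬¬¬e) → (e ∨ (¬c ∨ ((¬((e → c) → f) → b) ∧ a)))): β-rule — branch into ¬(b ∨ ¬¬¬e)  //  (e ∨ (¬c ∨ ((¬((e → c) → f) → b) ∧ a))).
  branch 1 (add ¬(b ∨ ¬¬¬e)):
    ¬(b ∨ ¬¬¬e): α-rule — add ¬b, ¬¬¬¬e.
    ¬¬¬¬e: drop double negation, giving ¬¬e.
    ○ open, literals {b=false, e=true}.
  branch 2 (add (e ∨ (¬c ∨ ((¬((e → c) → f) → b) ∧ a)))):
    (e ∨ (¬c ∨ ((¬((e → c) → f) → b) ∧ a))): β-rule — branch into e  //  (¬c ∨ ((¬((e → c) → f) → b) ∧ a)).
      branch 2.1 (add e):
        ○ open, literals {e=true}.
      branch 2.2 (add (¬c ∨ ((¬((e → c) → f) → b) ∧ a))):
        (¬c ∨ ((¬((e → c) → f) → b) ∧ a)): β-rule — branch into ¬c  //  ((¬((e → c) → f) → b) ∧ a).
          branch 2.2.1 (add ¬c):
            ○ open, literals {c=false}.
          branch 2.2.2 (add ((¬((e → c) → f) → b) ∧ a)):
            ((¬((e → c) → f) → b) ∧ a): α-rule — add (¬((e → c) → f) → b), a.
            (¬((e → c) → f) → b): β-rule — branch into ¬¬((e → c) → f)  //  b.
              branch 2.2.2.1 (add ¬¬((e → c) → f)):
                ¬¬((e → c) → f): β-rule — branch into ¬(e → c)  //  f.
                  branch 2.2.2.1.1 (add ¬(e → c)):
                    ¬(e → c): α-rule — add e, ¬c.
                    ○ open, literals {a=true, c=false, e=true}.
                  branch 2.2.2.1.2 (add f):
                    ○ open, literals {a=true, f=true}.
              branch 2.2.2.2 (add b):
                ○ open, literals {a=true, b=true}.
0 branches closed, 6 open.
Each open branch fixes some atoms; the unmentioned ones are free. Counting distinct full assignments: branch {b=false, e=true} (f, a, d, c) contributes 16 new; branch {e=true} (b, f, a, d, c) contributes 16 new; branch {c=false} (b, f, a, d, e) contributes 16 new; branch {a=true, c=false, e=true} (b, f, d) contributes 0 new; branch {a=true, f=true} (b, d, c, e) contributes 4 new; branch {a=true, b=true} (f, d, c, e) contributes 2 new. Total: 54.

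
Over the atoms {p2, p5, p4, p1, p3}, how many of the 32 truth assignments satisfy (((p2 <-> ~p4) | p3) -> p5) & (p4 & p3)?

4

Initial set: {((((p2 <-> ~p4) | p3) -> p5) & (p4 & p3))}.
((((p2 <-> ~p4) | p3) -> p5) & (p4 & p3)): α-rule — add (((p2 <-> ~p4) | p3) -> p5), (p4 & p3).
(p4 & p3): α-rule — add p4, p3.
(((p2 <-> ~p4) | p3) -> p5): β-rule — branch into ~((p2 <-> ~p4) | p3)  //  p5.
  branch 1 (add ~((p2 <-> ~p4) | p3)):
    ~((p2 <-> ~p4) | p3): α-rule — add ~(p2 <-> ~p4), ~p3.
    × closes — contains both p3 and ~p3.
  branch 2 (add p5):
    ○ open, literals {p3=1, p4=1, p5=1}.
1 branch closed, 1 open.
Each open branch fixes some atoms; the unmentioned ones are free. Counting distinct full assignments: branch {p3=1, p4=1, p5=1} (p2, p1) contributes 4 new. Total: 4.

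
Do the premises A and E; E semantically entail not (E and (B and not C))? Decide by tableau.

Initial set: {(A and E); E; not not (E and (B and not C))}.
(A and E): α-rule — add A, E.
not not (E and (B and not C)): α-rule — add E, (B and not C).
(B and not C): α-rule — add B, not C.
○ open, literals {A=T, B=T, C=F, E=T}.
0 branches closed, 1 open.
An open branch gives a countermodel: A=T, B=T, C=F, E=T (unmentioned atoms arbitrary); the premises hold there but the conclusion fails.

No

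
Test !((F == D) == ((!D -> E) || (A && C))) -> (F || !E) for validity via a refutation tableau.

Not valid

Assume the negation and expand:
Initial set: {!(!((F == D) == ((!D -> E) || (A && C))) -> (F || !E))}.
!(!((F == D) == ((!D -> E) || (A && C))) -> (F || !E)): α-rule — add !((F == D) == ((!D -> E) || (A && C))), !(F || !E).
!(F || !E): α-rule — add !F, !!E.
!((F == D) == ((!D -> E) || (A && C))): β-rule — branch into (F == D), !((!D -> E) || (A && C))  //  !(F == D), ((!D -> E) || (A && C)).
  branch 1 (add (F == D), !((!D -> E) || (A && C))):
    !((!D -> E) || (A && C)): α-rule — add !(!D -> E), !(A && C).
    !(!D -> E): α-rule — add !D, !E.
    × closes — contains both E and !E.
  branch 2 (add !(F == D), ((!D -> E) || (A && C))):
    !(F == D): β-rule — branch into F, !D  //  !F, D.
      branch 2.1 (add F, !D):
        × closes — contains both F and !F.
      branch 2.2 (add !F, D):
        ((!D -> E) || (A && C)): β-rule — branch into (!D -> E)  //  (A && C).
          branch 2.2.1 (add (!D -> E)):
            (!D -> E): β-rule — branch into !!D  //  E.
              branch 2.2.1.1 (add !!D):
                ○ open, literals {D=true, E=true, F=false}.
              branch 2.2.1.2 (add E):
                ○ open, literals {D=true, E=true, F=false}.
          branch 2.2.2 (add (A && C)):
            (A && C): α-rule — add A, C.
            ○ open, literals {A=true, C=true, D=true, E=true, F=false}.
2 branches closed, 3 open.
An open branch gives a countermodel: D=true, E=true, F=false (unmentioned atoms arbitrary); under it the original formula is false.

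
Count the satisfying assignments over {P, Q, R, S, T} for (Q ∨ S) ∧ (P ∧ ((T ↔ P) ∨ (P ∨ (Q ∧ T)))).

Initial set: {((Q ∨ S) ∧ (P ∧ ((T ↔ P) ∨ (P ∨ (Q ∧ T)))))}.
((Q ∨ S) ∧ (P ∧ ((T ↔ P) ∨ (P ∨ (Q ∧ T))))): α-rule — add (Q ∨ S), (P ∧ ((T ↔ P) ∨ (P ∨ (Q ∧ T)))).
(P ∧ ((T ↔ P) ∨ (P ∨ (Q ∧ T)))): α-rule — add P, ((T ↔ P) ∨ (P ∨ (Q ∧ T))).
(Q ∨ S): β-rule — branch into Q  //  S.
  branch 1 (add Q):
    ((T ↔ P) ∨ (P ∨ (Q ∧ T))): β-rule — branch into (T ↔ P)  //  (P ∨ (Q ∧ T)).
      branch 1.1 (add (T ↔ P)):
        (T ↔ P): β-rule — branch into T, P  //  ¬T, ¬P.
          branch 1.1.1 (add T, P):
            ○ open, literals {P=true, Q=true, T=true}.
          branch 1.1.2 (add ¬T, ¬P):
            × closes — contains both P and ¬P.
      branch 1.2 (add (P ∨ (Q ∧ T))):
        (P ∨ (Q ∧ T)): β-rule — branch into P  //  (Q ∧ T).
          branch 1.2.1 (add P):
            ○ open, literals {P=true, Q=true}.
          branch 1.2.2 (add (Q ∧ T)):
            (Q ∧ T): α-rule — add Q, T.
            ○ open, literals {P=true, Q=true, T=true}.
  branch 2 (add S):
    ((T ↔ P) ∨ (P ∨ (Q ∧ T))): β-rule — branch into (T ↔ P)  //  (P ∨ (Q ∧ T)).
      branch 2.1 (add (T ↔ P)):
        (T ↔ P): β-rule — branch into T, P  //  ¬T, ¬P.
          branch 2.1.1 (add T, P):
            ○ open, literals {P=true, S=true, T=true}.
          branch 2.1.2 (add ¬T, ¬P):
            × closes — contains both P and ¬P.
      branch 2.2 (add (P ∨ (Q ∧ T))):
        (P ∨ (Q ∧ T)): β-rule — branch into P  //  (Q ∧ T).
          branch 2.2.1 (add P):
            ○ open, literals {P=true, S=true}.
          branch 2.2.2 (add (Q ∧ T)):
            (Q ∧ T): α-rule — add Q, T.
            ○ open, literals {P=true, Q=true, S=true, T=true}.
2 branches closed, 6 open.
Each open branch fixes some atoms; the unmentioned ones are free. Counting distinct full assignments: branch {P=true, Q=true, T=true} (R, S) contributes 4 new; branch {P=true, Q=true} (R, S, T) contributes 4 new; branch {P=true, Q=true, T=true} (R, S) contributes 0 new; branch {P=true, S=true, T=true} (Q, R) contributes 2 new; branch {P=true, S=true} (Q, R, T) contributes 2 new; branch {P=true, Q=true, S=true, T=true} (R) contributes 0 new. Total: 12.

12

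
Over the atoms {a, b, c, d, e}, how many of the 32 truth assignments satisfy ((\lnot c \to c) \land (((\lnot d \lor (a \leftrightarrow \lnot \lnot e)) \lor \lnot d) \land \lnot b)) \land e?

3

Initial set: {(((\lnot c \to c) \land (((\lnot d \lor (a \leftrightarrow \lnot \lnot e)) \lor \lnot d) \land \lnot b)) \land e)}.
(((\lnot c \to c) \land (((\lnot d \lor (a \leftrightarrow \lnot \lnot e)) \lor \lnot d) \land \lnot b)) \land e): α-rule — add ((\lnot c \to c) \land (((\lnot d \lor (a \leftrightarrow \lnot \lnot e)) \lor \lnot d) \land \lnot b)), e.
((\lnot c \to c) \land (((\lnot d \lor (a \leftrightarrow \lnot \lnot e)) \lor \lnot d) \land \lnot b)): α-rule — add (\lnot c \to c), (((\lnot d \lor (a \leftrightarrow \lnot \lnot e)) \lor \lnot d) \land \lnot b).
(((\lnot d \lor (a \leftrightarrow \lnot \lnot e)) \lor \lnot d) \land \lnot b): α-rule — add ((\lnot d \lor (a \leftrightarrow \lnot \lnot e)) \lor \lnot d), \lnot b.
(\lnot c \to c): β-rule — branch into \lnot \lnot c  //  c.
  branch 1 (add \lnot \lnot c):
    ((\lnot d \lor (a \leftrightarrow \lnot \lnot e)) \lor \lnot d): β-rule — branch into (\lnot d \lor (a \leftrightarrow \lnot \lnot e))  //  \lnot d.
      branch 1.1 (add (\lnot d \lor (a \leftrightarrow \lnot \lnot e))):
        (\lnot d \lor (a \leftrightarrow \lnot \lnot e)): β-rule — branch into \lnot d  //  (a \leftrightarrow \lnot \lnot e).
          branch 1.1.1 (add \lnot d):
            ○ open, literals {b=F, c=T, d=F, e=T}.
          branch 1.1.2 (add (a \leftrightarrow \lnot \lnot e)):
            (a \leftrightarrow \lnot \lnot e): β-rule — branch into a, \lnot \lnot e  //  \lnot a, \lnot \lnot \lnot e.
              branch 1.1.2.1 (add a, \lnot \lnot e):
                \lnot \lnot e: drop double negation, giving e.
                ○ open, literals {a=T, b=F, c=T, e=T}.
              branch 1.1.2.2 (add \lnot a, \lnot \lnot \lnot e):
                \lnot \lnot \lnot e: drop double negation, giving \lnot e.
                × closes — contains both e and \lnot e.
      branch 1.2 (add \lnot d):
        ○ open, literals {b=F, c=T, d=F, e=T}.
  branch 2 (add c):
    ((\lnot d \lor (a \leftrightarrow \lnot \lnot e)) \lor \lnot d): β-rule — branch into (\lnot d \lor (a \leftrightarrow \lnot \lnot e))  //  \lnot d.
      branch 2.1 (add (\lnot d \lor (a \leftrightarrow \lnot \lnot e))):
        (\lnot d \lor (a \leftrightarrow \lnot \lnot e)): β-rule — branch into \lnot d  //  (a \leftrightarrow \lnot \lnot e).
          branch 2.1.1 (add \lnot d):
            ○ open, literals {b=F, c=T, d=F, e=T}.
          branch 2.1.2 (add (a \leftrightarrow \lnot \lnot e)):
            (a \leftrightarrow \lnot \lnot e): β-rule — branch into a, \lnot \lnot e  //  \lnot a, \lnot \lnot \lnot e.
              branch 2.1.2.1 (add a, \lnot \lnot e):
                \lnot \lnot e: drop double negation, giving e.
                ○ open, literals {a=T, b=F, c=T, e=T}.
              branch 2.1.2.2 (add \lnot a, \lnot \lnot \lnot e):
                \lnot \lnot \lnot e: drop double negation, giving \lnot e.
                × closes — contains both e and \lnot e.
      branch 2.2 (add \lnot d):
        ○ open, literals {b=F, c=T, d=F, e=T}.
2 branches closed, 6 open.
Each open branch fixes some atoms; the unmentioned ones are free. Counting distinct full assignments: branch {b=F, c=T, d=F, e=T} (a) contributes 2 new; branch {a=T, b=F, c=T, e=T} (d) contributes 1 new; branch {b=F, c=T, d=F, e=T} (a) contributes 0 new; branch {b=F, c=T, d=F, e=T} (a) contributes 0 new; branch {a=T, b=F, c=T, e=T} (d) contributes 0 new; branch {b=F, c=T, d=F, e=T} (a) contributes 0 new. Total: 3.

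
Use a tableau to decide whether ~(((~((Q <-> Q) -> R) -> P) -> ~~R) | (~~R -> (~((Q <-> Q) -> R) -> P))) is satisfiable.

Initial set: {~(((~((Q <-> Q) -> R) -> P) -> ~~R) | (~~R -> (~((Q <-> Q) -> R) -> P)))}.
~(((~((Q <-> Q) -> R) -> P) -> ~~R) | (~~R -> (~((Q <-> Q) -> R) -> P))): α-rule — add ~((~((Q <-> Q) -> R) -> P) -> ~~R), ~(~~R -> (~((Q <-> Q) -> R) -> P)).
~((~((Q <-> Q) -> R) -> P) -> ~~R): α-rule — add (~((Q <-> Q) -> R) -> P), ~~~R.
~(~~R -> (~((Q <-> Q) -> R) -> P)): α-rule — add ~~R, ~(~((Q <-> Q) -> R) -> P).
~~~R: drop double negation, giving ~R.
~~R: drop double negation, giving R.
× closes — contains both R and ~R.
All 1 branch closes.
Every branch closed; the formula is unsatisfiable.

Unsatisfiable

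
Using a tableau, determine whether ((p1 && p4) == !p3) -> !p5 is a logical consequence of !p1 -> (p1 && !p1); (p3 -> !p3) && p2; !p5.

Initial set: {(!p1 -> (p1 && !p1)); ((p3 -> !p3) && p2); !p5; !(((p1 && p4) == !p3) -> !p5)}.
((p3 -> !p3) && p2): α-rule — add (p3 -> !p3), p2.
!(((p1 && p4) == !p3) -> !p5): α-rule — add ((p1 && p4) == !p3), !!p5.
× closes — contains both p5 and !p5.
All 1 branch closes.
Every branch closed, so the premises entail the conclusion.

Yes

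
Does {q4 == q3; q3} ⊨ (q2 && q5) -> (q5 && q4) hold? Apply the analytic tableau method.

Initial set: {(q4 == q3); q3; !((q2 && q5) -> (q5 && q4))}.
!((q2 && q5) -> (q5 && q4)): α-rule — add (q2 && q5), !(q5 && q4).
(q2 && q5): α-rule — add q2, q5.
(q4 == q3): β-rule — branch into q4, q3  //  !q4, !q3.
  branch 1 (add q4, q3):
    !(q5 && q4): β-rule — branch into !q5  //  !q4.
      branch 1.1 (add !q5):
        × closes — contains both q5 and !q5.
      branch 1.2 (add !q4):
        × closes — contains both q4 and !q4.
  branch 2 (add !q4, !q3):
    × closes — contains both q3 and !q3.
All 3 branches close.
Every branch closed, so the premises entail the conclusion.

Yes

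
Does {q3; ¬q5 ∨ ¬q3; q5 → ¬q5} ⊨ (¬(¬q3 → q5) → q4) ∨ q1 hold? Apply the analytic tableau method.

Initial set: {q3; (¬q5 ∨ ¬q3); (q5 → ¬q5); ¬((¬(¬q3 → q5) → q4) ∨ q1)}.
¬((¬(¬q3 → q5) → q4) ∨ q1): α-rule — add ¬(¬(¬q3 → q5) → q4), ¬q1.
¬(¬(¬q3 → q5) → q4): α-rule — add ¬(¬q3 → q5), ¬q4.
¬(¬q3 → q5): α-rule — add ¬q3, ¬q5.
× closes — contains both q3 and ¬q3.
All 1 branch closes.
Every branch closed, so the premises entail the conclusion.

Yes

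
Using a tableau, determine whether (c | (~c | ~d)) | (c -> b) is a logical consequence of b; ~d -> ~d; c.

Yes

Initial set: {b; (~d -> ~d); c; ~((c | (~c | ~d)) | (c -> b))}.
~((c | (~c | ~d)) | (c -> b)): α-rule — add ~(c | (~c | ~d)), ~(c -> b).
~(c | (~c | ~d)): α-rule — add ~c, ~(~c | ~d).
× closes — contains both c and ~c.
All 1 branch closes.
Every branch closed, so the premises entail the conclusion.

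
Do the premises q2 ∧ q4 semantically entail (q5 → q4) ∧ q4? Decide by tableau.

Yes

Initial set: {T (q2 ∧ q4); F ((q5 → q4) ∧ q4)}.
T (q2 ∧ q4): α-rule — add T q2, T q4.
F ((q5 → q4) ∧ q4): β-rule — branch into F (q5 → q4)  //  F q4.
  branch 1 (add F (q5 → q4)):
    F (q5 → q4): α-rule — add T q5, F q4.
    × closes — contains both q4 and ¬q4.
  branch 2 (add F q4):
    × closes — contains both q4 and ¬q4.
All 2 branches close.
Every branch closed, so the premises entail the conclusion.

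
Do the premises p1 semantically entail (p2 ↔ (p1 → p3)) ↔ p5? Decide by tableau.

Initial set: {p1; ¬((p2 ↔ (p1 → p3)) ↔ p5)}.
¬((p2 ↔ (p1 → p3)) ↔ p5): β-rule — branch into (p2 ↔ (p1 → p3)), ¬p5  //  ¬(p2 ↔ (p1 → p3)), p5.
  branch 1 (add (p2 ↔ (p1 → p3)), ¬p5):
    (p2 ↔ (p1 → p3)): β-rule — branch into p2, (p1 → p3)  //  ¬p2, ¬(p1 → p3).
      branch 1.1 (add p2, (p1 → p3)):
        (p1 → p3): β-rule — branch into ¬p1  //  p3.
          branch 1.1.1 (add ¬p1):
            × closes — contains both p1 and ¬p1.
          branch 1.1.2 (add p3):
            ○ open, literals {p1=true, p2=true, p3=true, p5=false}.
      branch 1.2 (add ¬p2, ¬(p1 → p3)):
        ¬(p1 → p3): α-rule — add p1, ¬p3.
        ○ open, literals {p1=true, p2=false, p3=false, p5=false}.
  branch 2 (add ¬(p2 ↔ (p1 → p3)), p5):
    ¬(p2 ↔ (p1 → p3)): β-rule — branch into p2, ¬(p1 → p3)  //  ¬p2, (p1 → p3).
      branch 2.1 (add p2, ¬(p1 → p3)):
        ¬(p1 → p3): α-rule — add p1, ¬p3.
        ○ open, literals {p1=true, p2=true, p3=false, p5=true}.
      branch 2.2 (add ¬p2, (p1 → p3)):
        (p1 → p3): β-rule — branch into ¬p1  //  p3.
          branch 2.2.1 (add ¬p1):
            × closes — contains both p1 and ¬p1.
          branch 2.2.2 (add p3):
            ○ open, literals {p1=true, p2=false, p3=true, p5=true}.
2 branches closed, 4 open.
An open branch gives a countermodel: p1=true, p2=true, p3=true, p5=false (unmentioned atoms arbitrary); the premises hold there but the conclusion fails.

No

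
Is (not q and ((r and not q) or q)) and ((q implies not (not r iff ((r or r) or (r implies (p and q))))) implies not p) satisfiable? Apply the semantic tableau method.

Initial set: {((not q and ((r and not q) or q)) and ((q implies not (not r iff ((r or r) or (r implies (p and q))))) implies not p))}.
((not q and ((r and not q) or q)) and ((q implies not (not r iff ((r or r) or (r implies (p and q))))) implies not p)): α-rule — add (not q and ((r and not q) or q)), ((q implies not (not r iff ((r or r) or (r implies (p and q))))) implies not p).
(not q and ((r and not q) or q)): α-rule — add not q, ((r and not q) or q).
((q implies not (not r iff ((r or r) or (r implies (p and q))))) implies not p): β-rule — branch into not (q implies not (not r iff ((r or r) or (r implies (p and q)))))  //  not p.
  branch 1 (add not (q implies not (not r iff ((r or r) or (r implies (p and q)))))):
    not (q implies not (not r iff ((r or r) or (r implies (p and q))))): α-rule — add q, not not (not r iff ((r or r) or (r implies (p and q)))).
    × closes — contains both q and not q.
  branch 2 (add not p):
    ((r and not q) or q): β-rule — branch into (r and not q)  //  q.
      branch 2.1 (add (r and not q)):
        (r and not q): α-rule — add r, not q.
        ○ open, literals {p=0, q=0, r=1}.
      branch 2.2 (add q):
        × closes — contains both q and not q.
2 branches closed, 1 open.
An open branch gives a satisfying assignment: p=0, q=0, r=1.

Satisfiable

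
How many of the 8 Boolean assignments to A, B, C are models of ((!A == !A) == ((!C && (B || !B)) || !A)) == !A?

Initial set: {(((!A == !A) == ((!C && (B || !B)) || !A)) == !A)}.
(((!A == !A) == ((!C && (B || !B)) || !A)) == !A): β-rule — branch into ((!A == !A) == ((!C && (B || !B)) || !A)), !A  //  !((!A == !A) == ((!C && (B || !B)) || !A)), !!A.
  branch 1 (add ((!A == !A) == ((!C && (B || !B)) || !A)), !A):
    ((!A == !A) == ((!C && (B || !B)) || !A)): β-rule — branch into (!A == !A), ((!C && (B || !B)) || !A)  //  !(!A == !A), !((!C && (B || !B)) || !A).
      branch 1.1 (add (!A == !A), ((!C && (B || !B)) || !A)):
        (!A == !A): β-rule — branch into !A, !A  //  !!A, !!A.
          branch 1.1.1 (add !A, !A):
            ((!C && (B || !B)) || !A): β-rule — branch into (!C && (B || !B))  //  !A.
              branch 1.1.1.1 (add (!C && (B || !B))):
                (!C && (B || !B)): α-rule — add !C, (B || !B).
                (B || !B): β-rule — branch into B  //  !B.
                  branch 1.1.1.1.1 (add B):
                    ○ open, literals {A=0, B=1, C=0}.
                  branch 1.1.1.1.2 (add !B):
                    ○ open, literals {A=0, B=0, C=0}.
              branch 1.1.1.2 (add !A):
                ○ open, literals {A=0}.
          branch 1.1.2 (add !!A, !!A):
            × closes — contains both A and !A.
      branch 1.2 (add !(!A == !A), !((!C && (B || !B)) || !A)):
        !((!C && (B || !B)) || !A): α-rule — add !(!C && (B || !B)), !!A.
        × closes — contains both A and !A.
  branch 2 (add !((!A == !A) == ((!C && (B || !B)) || !A)), !!A):
    !((!A == !A) == ((!C && (B || !B)) || !A)): β-rule — branch into (!A == !A), !((!C && (B || !B)) || !A)  //  !(!A == !A), ((!C && (B || !B)) || !A).
      branch 2.1 (add (!A == !A), !((!C && (B || !B)) || !A)):
        !((!C && (B || !B)) || !A): α-rule — add !(!C && (B || !B)), !!A.
        (!A == !A): β-rule — branch into !A, !A  //  !!A, !!A.
          branch 2.1.1 (add !A, !A):
            × closes — contains both A and !A.
          branch 2.1.2 (add !!A, !!A):
            !(!C && (B || !B)): β-rule — branch into !!C  //  !(B || !B).
              branch 2.1.2.1 (add !!C):
                ○ open, literals {A=1, C=1}.
              branch 2.1.2.2 (add !(B || !B)):
                !(B || !B): α-rule — add !B, !!B.
                × closes — contains both B and !B.
      branch 2.2 (add !(!A == !A), ((!C && (B || !B)) || !A)):
        !(!A == !A): β-rule — branch into !A, !!A  //  !!A, !A.
          branch 2.2.1 (add !A, !!A):
            × closes — contains both A and !A.
          branch 2.2.2 (add !!A, !A):
            × closes — contains both A and !A.
6 branches closed, 4 open.
Each open branch fixes some atoms; the unmentioned ones are free. Counting distinct full assignments: branch {A=0, B=1, C=0} (none free) contributes 1 new; branch {A=0, B=0, C=0} (none free) contributes 1 new; branch {A=0} (B, C) contributes 2 new; branch {A=1, C=1} (B) contributes 2 new. Total: 6.

6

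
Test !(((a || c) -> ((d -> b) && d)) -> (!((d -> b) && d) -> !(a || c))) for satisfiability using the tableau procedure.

Unsatisfiable

Initial set: {!(((a || c) -> ((d -> b) && d)) -> (!((d -> b) && d) -> !(a || c)))}.
!(((a || c) -> ((d -> b) && d)) -> (!((d -> b) && d) -> !(a || c))): α-rule — add ((a || c) -> ((d -> b) && d)), !(!((d -> b) && d) -> !(a || c)).
!(!((d -> b) && d) -> !(a || c)): α-rule — add !((d -> b) && d), !!(a || c).
((a || c) -> ((d -> b) && d)): β-rule — branch into !(a || c)  //  ((d -> b) && d).
  branch 1 (add !(a || c)):
    !(a || c): α-rule — add !a, !c.
    !((d -> b) && d): β-rule — branch into !(d -> b)  //  !d.
      branch 1.1 (add !(d -> b)):
        !(d -> b): α-rule — add d, !b.
        !!(a || c): β-rule — branch into a  //  c.
          branch 1.1.1 (add a):
            × closes — contains both a and !a.
          branch 1.1.2 (add c):
            × closes — contains both c and !c.
      branch 1.2 (add !d):
        !!(a || c): β-rule — branch into a  //  c.
          branch 1.2.1 (add a):
            × closes — contains both a and !a.
          branch 1.2.2 (add c):
            × closes — contains both c and !c.
  branch 2 (add ((d -> b) && d)):
    ((d -> b) && d): α-rule — add (d -> b), d.
    !((d -> b) && d): β-rule — branch into !(d -> b)  //  !d.
      branch 2.1 (add !(d -> b)):
        !(d -> b): α-rule — add d, !b.
        !!(a || c): β-rule — branch into a  //  c.
          branch 2.1.1 (add a):
            (d -> b): β-rule — branch into !d  //  b.
              branch 2.1.1.1 (add !d):
                × closes — contains both d and !d.
              branch 2.1.1.2 (add b):
                × closes — contains both b and !b.
          branch 2.1.2 (add c):
            (d -> b): β-rule — branch into !d  //  b.
              branch 2.1.2.1 (add !d):
                × closes — contains both d and !d.
              branch 2.1.2.2 (add b):
                × closes — contains both b and !b.
      branch 2.2 (add !d):
        × closes — contains both d and !d.
All 9 branches close.
Every branch closed; the formula is unsatisfiable.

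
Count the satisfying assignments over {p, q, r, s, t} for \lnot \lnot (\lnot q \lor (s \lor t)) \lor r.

Initial set: {(\lnot \lnot (\lnot q \lor (s \lor t)) \lor r)}.
(\lnot \lnot (\lnot q \lor (s \lor t)) \lor r): β-rule — branch into \lnot \lnot (\lnot q \lor (s \lor t))  //  r.
  branch 1 (add \lnot \lnot (\lnot q \lor (s \lor t))):
    \lnot \lnot (\lnot q \lor (s \lor t)): drop double negation, giving (\lnot q \lor (s \lor t)).
    (\lnot q \lor (s \lor t)): β-rule — branch into \lnot q  //  (s \lor t).
      branch 1.1 (add \lnot q):
        ○ open, literals {q=false}.
      branch 1.2 (add (s \lor t)):
        (s \lor t): β-rule — branch into s  //  t.
          branch 1.2.1 (add s):
            ○ open, literals {s=true}.
          branch 1.2.2 (add t):
            ○ open, literals {t=true}.
  branch 2 (add r):
    ○ open, literals {r=true}.
0 branches closed, 4 open.
Each open branch fixes some atoms; the unmentioned ones are free. Counting distinct full assignments: branch {q=false} (p, r, s, t) contributes 16 new; branch {s=true} (p, q, r, t) contributes 8 new; branch {t=true} (p, q, r, s) contributes 4 new; branch {r=true} (p, q, s, t) contributes 2 new. Total: 30.

30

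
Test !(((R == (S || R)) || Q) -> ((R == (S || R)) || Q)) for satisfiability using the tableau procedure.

Initial set: {T !(((R == (S || R)) || Q) -> ((R == (S || R)) || Q))}.
T !(((R == (S || R)) || Q) -> ((R == (S || R)) || Q)): α-rule — add T ((R == (S || R)) || Q), F ((R == (S || R)) || Q).
F ((R == (S || R)) || Q): α-rule — add F (R == (S || R)), F Q.
T ((R == (S || R)) || Q): β-rule — branch into T (R == (S || R))  //  T Q.
  branch 1 (add T (R == (S || R))):
    F (R == (S || R)): β-rule — branch into T R, F (S || R)  //  F R, T (S || R).
      branch 1.1 (add T R, F (S || R)):
        F (S || R): α-rule — add F S, F R.
        × closes — contains both R and !R.
      branch 1.2 (add F R, T (S || R)):
        T (R == (S || R)): β-rule — branch into T R, T (S || R)  //  F R, F (S || R).
          branch 1.2.1 (add T R, T (S || R)):
            × closes — contains both R and !R.
          branch 1.2.2 (add F R, F (S || R)):
            F (S || R): α-rule — add F S, F R.
            T (S || R): β-rule — branch into T S  //  T R.
              branch 1.2.2.1 (add T S):
                × closes — contains both S and !S.
              branch 1.2.2.2 (add T R):
                × closes — contains both R and !R.
  branch 2 (add T Q):
    × closes — contains both Q and !Q.
All 5 branches close.
Every branch closed; the formula is unsatisfiable.

Unsatisfiable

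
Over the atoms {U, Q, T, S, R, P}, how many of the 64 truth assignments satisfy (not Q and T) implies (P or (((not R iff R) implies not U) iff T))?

64

Initial set: {((not Q and T) implies (P or (((not R iff R) implies not U) iff T)))}.
((not Q and T) implies (P or (((not R iff R) implies not U) iff T))): β-rule — branch into not (not Q and T)  //  (P or (((not R iff R) implies not U) iff T)).
  branch 1 (add not (not Q and T)):
    not (not Q and T): β-rule — branch into not not Q  //  not T.
      branch 1.1 (add not not Q):
        ○ open, literals {Q=T}.
      branch 1.2 (add not T):
        ○ open, literals {T=F}.
  branch 2 (add (P or (((not R iff R) implies not U) iff T))):
    (P or (((not R iff R) implies not U) iff T)): β-rule — branch into P  //  (((not R iff R) implies not U) iff T).
      branch 2.1 (add P):
        ○ open, literals {P=T}.
      branch 2.2 (add (((not R iff R) implies not U) iff T)):
        (((not R iff R) implies not U) iff T): β-rule — branch into ((not R iff R) implies not U), T  //  not ((not R iff R) implies not U), not T.
          branch 2.2.1 (add ((not R iff R) implies not U), T):
            ((not R iff R) implies not U): β-rule — branch into not (not R iff R)  //  not U.
              branch 2.2.1.1 (add not (not R iff R)):
                not (not R iff R): β-rule — branch into not R, not R  //  not not R, R.
                  branch 2.2.1.1.1 (add not R, not R):
                    ○ open, literals {R=F, T=T}.
                  branch 2.2.1.1.2 (add not not R, R):
                    ○ open, literals {R=T, T=T}.
              branch 2.2.1.2 (add not U):
                ○ open, literals {T=T, U=F}.
          branch 2.2.2 (add not ((not R iff R) implies not U), not T):
            not ((not R iff R) implies not U): α-rule — add (not R iff R), not not U.
            (not R iff R): β-rule — branch into not R, R  //  not not R, not R.
              branch 2.2.2.1 (add not R, R):
                × closes — contains both R and not R.
              branch 2.2.2.2 (add not not R, not R):
                × closes — contains both R and not R.
2 branches closed, 6 open.
Each open branch fixes some atoms; the unmentioned ones are free. Counting distinct full assignments: branch {Q=T} (U, T, S, R, P) contributes 32 new; branch {T=F} (U, Q, S, R, P) contributes 16 new; branch {P=T} (U, Q, T, S, R) contributes 8 new; branch {R=F, T=T} (U, Q, S, P) contributes 4 new; branch {R=T, T=T} (U, Q, S, P) contributes 4 new; branch {T=T, U=F} (Q, S, R, P) contributes 0 new. Total: 64.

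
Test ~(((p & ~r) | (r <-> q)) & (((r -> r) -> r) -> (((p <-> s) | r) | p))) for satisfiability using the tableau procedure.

Initial set: {~(((p & ~r) | (r <-> q)) & (((r -> r) -> r) -> (((p <-> s) | r) | p)))}.
~(((p & ~r) | (r <-> q)) & (((r -> r) -> r) -> (((p <-> s) | r) | p))): β-rule — branch into ~((p & ~r) | (r <-> q))  //  ~(((r -> r) -> r) -> (((p <-> s) | r) | p)).
  branch 1 (add ~((p & ~r) | (r <-> q))):
    ~((p & ~r) | (r <-> q)): α-rule — add ~(p & ~r), ~(r <-> q).
    ~(p & ~r): β-rule — branch into ~p  //  ~~r.
      branch 1.1 (add ~p):
        ~(r <-> q): β-rule — branch into r, ~q  //  ~r, q.
          branch 1.1.1 (add r, ~q):
            ○ open, literals {p=false, q=false, r=true}.
          branch 1.1.2 (add ~r, q):
            ○ open, literals {p=false, q=true, r=false}.
      branch 1.2 (add ~~r):
        ~(r <-> q): β-rule — branch into r, ~q  //  ~r, q.
          branch 1.2.1 (add r, ~q):
            ○ open, literals {q=false, r=true}.
          branch 1.2.2 (add ~r, q):
            × closes — contains both r and ~r.
  branch 2 (add ~(((r -> r) -> r) -> (((p <-> s) | r) | p))):
    ~(((r -> r) -> r) -> (((p <-> s) | r) | p)): α-rule — add ((r -> r) -> r), ~(((p <-> s) | r) | p).
    ~(((p <-> s) | r) | p): α-rule — add ~((p <-> s) | r), ~p.
    ~((p <-> s) | r): α-rule — add ~(p <-> s), ~r.
    ((r -> r) -> r): β-rule — branch into ~(r -> r)  //  r.
      branch 2.1 (add ~(r -> r)):
        ~(r -> r): α-rule — add r, ~r.
        × closes — contains both r and ~r.
      branch 2.2 (add r):
        × closes — contains both r and ~r.
3 branches closed, 3 open.
An open branch gives a satisfying assignment: p=false, q=false, r=true.

Satisfiable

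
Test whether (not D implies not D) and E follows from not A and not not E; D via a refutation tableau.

Yes

Initial set: {(not A and not not E); D; not ((not D implies not D) and E)}.
(not A and not not E): α-rule — add not A, not not E.
not not E: drop double negation, giving E.
not ((not D implies not D) and E): β-rule — branch into not (not D implies not D)  //  not E.
  branch 1 (add not (not D implies not D)):
    not (not D implies not D): α-rule — add not D, not not D.
    × closes — contains both D and not D.
  branch 2 (add not E):
    × closes — contains both E and not E.
All 2 branches close.
Every branch closed, so the premises entail the conclusion.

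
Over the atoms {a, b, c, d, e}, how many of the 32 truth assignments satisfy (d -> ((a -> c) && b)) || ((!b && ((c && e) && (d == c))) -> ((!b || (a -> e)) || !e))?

32

Initial set: {((d -> ((a -> c) && b)) || ((!b && ((c && e) && (d == c))) -> ((!b || (a -> e)) || !e)))}.
((d -> ((a -> c) && b)) || ((!b && ((c && e) && (d == c))) -> ((!b || (a -> e)) || !e))): β-rule — branch into (d -> ((a -> c) && b))  //  ((!b && ((c && e) && (d == c))) -> ((!b || (a -> e)) || !e)).
  branch 1 (add (d -> ((a -> c) && b))):
    (d -> ((a -> c) && b)): β-rule — branch into !d  //  ((a -> c) && b).
      branch 1.1 (add !d):
        ○ open, literals {d=F}.
      branch 1.2 (add ((a -> c) && b)):
        ((a -> c) && b): α-rule — add (a -> c), b.
        (a -> c): β-rule — branch into !a  //  c.
          branch 1.2.1 (add !a):
            ○ open, literals {a=F, b=T}.
          branch 1.2.2 (add c):
            ○ open, literals {b=T, c=T}.
  branch 2 (add ((!b && ((c && e) && (d == c))) -> ((!b || (a -> e)) || !e))):
    ((!b && ((c && e) && (d == c))) -> ((!b || (a -> e)) || !e)): β-rule — branch into !(!b && ((c && e) && (d == c)))  //  ((!b || (a -> e)) || !e).
      branch 2.1 (add !(!b && ((c && e) && (d == c)))):
        !(!b && ((c && e) && (d == c))): β-rule — branch into !!b  //  !((c && e) && (d == c)).
          branch 2.1.1 (add !!b):
            ○ open, literals {b=T}.
          branch 2.1.2 (add !((c && e) && (d == c))):
            !((c && e) && (d == c)): β-rule — branch into !(c && e)  //  !(d == c).
              branch 2.1.2.1 (add !(c && e)):
                !(c && e): β-rule — branch into !c  //  !e.
                  branch 2.1.2.1.1 (add !c):
                    ○ open, literals {c=F}.
                  branch 2.1.2.1.2 (add !e):
                    ○ open, literals {e=F}.
              branch 2.1.2.2 (add !(d == c)):
                !(d == c): β-rule — branch into d, !c  //  !d, c.
                  branch 2.1.2.2.1 (add d, !c):
                    ○ open, literals {c=F, d=T}.
                  branch 2.1.2.2.2 (add !d, c):
                    ○ open, literals {c=T, d=F}.
      branch 2.2 (add ((!b || (a -> e)) || !e)):
        ((!b || (a -> e)) || !e): β-rule — branch into (!b || (a -> e))  //  !e.
          branch 2.2.1 (add (!b || (a -> e))):
            (!b || (a -> e)): β-rule — branch into !b  //  (a -> e).
              branch 2.2.1.1 (add !b):
                ○ open, literals {b=F}.
              branch 2.2.1.2 (add (a -> e)):
                (a -> e): β-rule — branch into !a  //  e.
                  branch 2.2.1.2.1 (add !a):
                    ○ open, literals {a=F}.
                  branch 2.2.1.2.2 (add e):
                    ○ open, literals {e=T}.
          branch 2.2.2 (add !e):
            ○ open, literals {e=F}.
0 branches closed, 12 open.
Each open branch fixes some atoms; the unmentioned ones are free. Counting distinct full assignments: branch {d=F} (a, b, c, e) contributes 16 new; branch {a=F, b=T} (c, d, e) contributes 4 new; branch {b=T, c=T} (a, d, e) contributes 2 new; branch {b=T} (a, c, d, e) contributes 2 new; branch {c=F} (a, b, d, e) contributes 4 new; branch {e=F} (a, b, c, d) contributes 2 new; branch {c=F, d=T} (a, b, e) contributes 0 new; branch {c=T, d=F} (a, b, e) contributes 0 new; branch {b=F} (a, c, d, e) contributes 2 new; branch {a=F} (b, c, d, e) contributes 0 new; branch {e=T} (a, b, c, d) contributes 0 new; branch {e=F} (a, b, c, d) contributes 0 new. Total: 32.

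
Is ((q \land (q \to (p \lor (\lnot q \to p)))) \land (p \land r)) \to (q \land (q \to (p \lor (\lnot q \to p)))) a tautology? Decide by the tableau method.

Assume the negation and expand:
Initial set: {F (((q \land (q \to (p \lor (\lnot q \to p)))) \land (p \land r)) \to (q \land (q \to (p \lor (\lnot q \to p)))))}.
F (((q \land (q \to (p \lor (\lnot q \to p)))) \land (p \land r)) \to (q \land (q \to (p \lor (\lnot q \to p))))): α-rule — add T ((q \land (q \to (p \lor (\lnot q \to p)))) \land (p \land r)), F (q \land (q \to (p \lor (\lnot q \to p)))).
T ((q \land (q \to (p \lor (\lnot q \to p)))) \land (p \land r)): α-rule — add T (q \land (q \to (p \lor (\lnot q \to p)))), T (p \land r).
T (q \land (q \to (p \lor (\lnot q \to p)))): α-rule — add T q, T (q \to (p \lor (\lnot q \to p))).
T (p \land r): α-rule — add T p, T r.
F (q \land (q \to (p \lor (\lnot q \to p)))): β-rule — branch into F q  //  F (q \to (p \lor (\lnot q \to p))).
  branch 1 (add F q):
    × closes — contains both q and \lnot q.
  branch 2 (add F (q \to (p \lor (\lnot q \to p)))):
    F (q \to (p \lor (\lnot q \to p))): α-rule — add T q, F (p \lor (\lnot q \to p)).
    F (p \lor (\lnot q \to p)): α-rule — add F p, F (\lnot q \to p).
    × closes — contains both p and \lnot p.
All 2 branches close.
Every branch closed, so the negation is unsatisfiable and the formula is valid.

Valid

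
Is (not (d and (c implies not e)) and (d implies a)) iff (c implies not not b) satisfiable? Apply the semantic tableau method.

Initial set: {((not (d and (c implies not e)) and (d implies a)) iff (c implies not not b))}.
((not (d and (c implies not e)) and (d implies a)) iff (c implies not not b)): β-rule — branch into (not (d and (c implies not e)) and (d implies a)), (c implies not not b)  //  not (not (d and (c implies not e)) and (d implies a)), not (c implies not not b).
  branch 1 (add (not (d and (c implies not e)) and (d implies a)), (c implies not not b)):
    (not (d and (c implies not e)) and (d implies a)): α-rule — add not (d and (c implies not e)), (d implies a).
    (c implies not not b): β-rule — branch into not c  //  not not b.
      branch 1.1 (add not c):
        not (d and (c implies not e)): β-rule — branch into not d  //  not (c implies not e).
          branch 1.1.1 (add not d):
            (d implies a): β-rule — branch into not d  //  a.
              branch 1.1.1.1 (add not d):
                ○ open, literals {c=0, d=0}.
              branch 1.1.1.2 (add a):
                ○ open, literals {a=1, c=0, d=0}.
          branch 1.1.2 (add not (c implies not e)):
            not (c implies not e): α-rule — add c, not not e.
            × closes — contains both c and not c.
      branch 1.2 (add not not b):
        not not b: drop double negation, giving b.
        not (d and (c implies not e)): β-rule — branch into not d  //  not (c implies not e).
          branch 1.2.1 (add not d):
            (d implies a): β-rule — branch into not d  //  a.
              branch 1.2.1.1 (add not d):
                ○ open, literals {b=1, d=0}.
              branch 1.2.1.2 (add a):
                ○ open, literals {a=1, b=1, d=0}.
          branch 1.2.2 (add not (c implies not e)):
            not (c implies not e): α-rule — add c, not not e.
            (d implies a): β-rule — branch into not d  //  a.
              branch 1.2.2.1 (add not d):
                ○ open, literals {b=1, c=1, d=0, e=1}.
              branch 1.2.2.2 (add a):
                ○ open, literals {a=1, b=1, c=1, e=1}.
  branch 2 (add not (not (d and (c implies not e)) and (d implies a)), not (c implies not not b)):
    not (c implies not not b): α-rule — add c, not not not b.
    not not not b: drop double negation, giving not b.
    not (not (d and (c implies not e)) and (d implies a)): β-rule — branch into not not (d and (c implies not e))  //  not (d implies a).
      branch 2.1 (add not not (d and (c implies not e))):
        not not (d and (c implies not e)): α-rule — add d, (c implies not e).
        (c implies not e): β-rule — branch into not c  //  not e.
          branch 2.1.1 (add not c):
            × closes — contains both c and not c.
          branch 2.1.2 (add not e):
            ○ open, literals {b=0, c=1, d=1, e=0}.
      branch 2.2 (add not (d implies a)):
        not (d implies a): α-rule — add d, not a.
        ○ open, literals {a=0, b=0, c=1, d=1}.
2 branches closed, 8 open.
An open branch gives a satisfying assignment: c=0, d=0.

Satisfiable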